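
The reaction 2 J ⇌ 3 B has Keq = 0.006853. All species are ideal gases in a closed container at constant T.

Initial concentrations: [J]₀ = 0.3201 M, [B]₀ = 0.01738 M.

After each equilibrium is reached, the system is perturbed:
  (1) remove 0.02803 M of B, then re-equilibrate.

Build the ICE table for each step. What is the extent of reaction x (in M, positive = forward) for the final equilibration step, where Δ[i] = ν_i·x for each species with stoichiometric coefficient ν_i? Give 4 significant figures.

x = 0.008263 M

Q₀ = 5.1236e-05 vs Keq = 0.006853 ⇒ Q<K, forward
Step 1:
                    J           B
  I            0.3201     0.01738
  C          -0.04232     0.06348
  E            0.2778     0.08086
  solve Keq expr → x = 0.02116; check Q = 0.006853
Then remove 0.02803 M of B.
Step 2:
                    J           B
  I            0.2778     0.05283
  C          -0.01653     0.02479
  E            0.2613     0.07762
  solve Keq expr → x = 0.008263; check Q = 0.006853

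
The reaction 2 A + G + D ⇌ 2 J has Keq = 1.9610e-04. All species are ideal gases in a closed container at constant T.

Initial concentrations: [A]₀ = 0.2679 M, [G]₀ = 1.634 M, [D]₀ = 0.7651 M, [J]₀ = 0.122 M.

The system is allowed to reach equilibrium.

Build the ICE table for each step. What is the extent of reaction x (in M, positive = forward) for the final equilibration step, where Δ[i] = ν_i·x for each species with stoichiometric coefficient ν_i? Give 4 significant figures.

Q₀ = 0.1659 vs Keq = 1.9610e-04 ⇒ Q>K, reverse
Step 1:
                  A         G         D         J
  I          0.2679     1.634    0.7651     0.122
  C          0.1157   0.05783   0.05783   -0.1157
  E          0.3836     1.692    0.8229  0.006338
  solve Keq expr → x = -0.05783; check Q = 1.9610e-04

x = -0.05783 M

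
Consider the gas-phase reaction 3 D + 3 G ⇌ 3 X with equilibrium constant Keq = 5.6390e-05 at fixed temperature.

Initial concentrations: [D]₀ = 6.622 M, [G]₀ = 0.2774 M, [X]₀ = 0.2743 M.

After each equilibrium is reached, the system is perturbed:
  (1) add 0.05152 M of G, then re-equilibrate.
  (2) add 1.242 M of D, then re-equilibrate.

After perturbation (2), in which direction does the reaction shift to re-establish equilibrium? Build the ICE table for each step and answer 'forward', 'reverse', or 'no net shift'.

Direction: forward

Q₀ = 0.00333 vs Keq = 5.6390e-05 ⇒ Q>K, reverse
Step 1:
                  D         G         X
  init        6.622    0.2774    0.2743
  Δ          0.1604    0.1604   -0.1604
  eq          6.782    0.4378    0.1139
  solve Keq expr → x = -0.05348; check Q = 5.6390e-05
Then add 0.05152 M of G.
Step 2:
                  D         G         X
  init        6.782    0.4893    0.1139
  Δ        -0.01048  -0.01048   0.01048
  eq          6.772    0.4789    0.1244
  solve Keq expr → x = 0.003494; check Q = 5.6390e-05
Then add 1.242 M of D.
Step 3:
                  D         G         X
  init        8.014    0.4789    0.1244
  Δ        -0.01721  -0.01721   0.01721
  eq          7.997    0.4617    0.1416
  solve Keq expr → x = 0.005738; check Q = 5.6390e-05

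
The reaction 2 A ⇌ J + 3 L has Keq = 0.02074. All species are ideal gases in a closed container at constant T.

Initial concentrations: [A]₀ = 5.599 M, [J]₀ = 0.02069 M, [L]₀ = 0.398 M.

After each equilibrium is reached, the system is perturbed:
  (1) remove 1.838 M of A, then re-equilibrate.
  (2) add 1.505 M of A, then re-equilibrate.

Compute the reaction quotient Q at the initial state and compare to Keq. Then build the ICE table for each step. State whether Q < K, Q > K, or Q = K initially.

Q₀ = 4.1609e-05 vs Keq = 0.02074 ⇒ Q<K, forward
Step 1:
                   A          J          L
  I            5.599    0.02069      0.398
  C          -0.5461      0.273     0.8191
  E            5.053     0.2937      1.217
  solve Keq expr → x = 0.273; check Q = 0.02074
Then remove 1.838 M of A.
Step 2:
                   A          J          L
  I            3.215     0.2937      1.217
  C           0.1371   -0.06853    -0.2056
  E            3.352     0.2252      1.011
  solve Keq expr → x = -0.06853; check Q = 0.02074
Then add 1.505 M of A.
Step 3:
                   A          J          L
  I            4.857     0.2252      1.011
  C           -0.114      0.057      0.171
  E            4.743     0.2822      1.182
  solve Keq expr → x = 0.057; check Q = 0.02074

Q₀ = 4.1609e-05; Q < K (proceeds forward)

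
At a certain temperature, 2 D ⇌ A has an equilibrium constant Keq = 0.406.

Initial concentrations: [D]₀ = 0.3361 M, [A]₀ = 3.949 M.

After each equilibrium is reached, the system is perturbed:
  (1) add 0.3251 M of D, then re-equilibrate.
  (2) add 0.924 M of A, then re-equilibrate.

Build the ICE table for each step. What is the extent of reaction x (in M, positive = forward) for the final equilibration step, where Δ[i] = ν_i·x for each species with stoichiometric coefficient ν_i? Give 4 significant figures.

x = -0.164 M

Q₀ = 34.96 vs Keq = 0.406 ⇒ Q>K, reverse
Step 1:
                  D         A
  I          0.3361     3.949
  C           2.292    -1.146
  E           2.628     2.803
  solve Keq expr → x = -1.146; check Q = 0.406
Then add 0.3251 M of D.
Step 2:
                  D         A
  I           2.953     2.803
  C          -0.264     0.132
  E           2.689     2.935
  solve Keq expr → x = 0.132; check Q = 0.406
Then add 0.924 M of A.
Step 3:
                  D         A
  I           2.689     3.859
  C          0.3281    -0.164
  E           3.017     3.695
  solve Keq expr → x = -0.164; check Q = 0.406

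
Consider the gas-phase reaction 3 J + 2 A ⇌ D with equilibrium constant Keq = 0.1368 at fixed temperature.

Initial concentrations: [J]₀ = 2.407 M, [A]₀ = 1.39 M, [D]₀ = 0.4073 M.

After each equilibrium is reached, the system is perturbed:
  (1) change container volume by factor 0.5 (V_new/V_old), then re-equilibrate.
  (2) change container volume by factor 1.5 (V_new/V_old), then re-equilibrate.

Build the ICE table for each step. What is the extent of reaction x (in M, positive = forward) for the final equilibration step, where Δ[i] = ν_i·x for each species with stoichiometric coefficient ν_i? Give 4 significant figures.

x = -0.1472 M

Q₀ = 0.01512 vs Keq = 0.1368 ⇒ Q<K, forward
Step 1:
                   J          A          D
  I            2.407       1.39     0.4073
  C          -0.6732    -0.4488     0.2244
  E            1.734     0.9412     0.6317
  solve Keq expr → x = 0.2244; check Q = 0.1368
Then change container volume by factor 0.5 (V_new/V_old).
Step 2:
                   J          A          D
  I            3.468      1.882      1.263
  C           -1.242    -0.8279      0.414
  E            2.226      1.055      1.677
  solve Keq expr → x = 0.414; check Q = 0.1368
Then change container volume by factor 1.5 (V_new/V_old).
Step 3:
                   J          A          D
  I            1.484      0.703      1.118
  C           0.4415     0.2943    -0.1472
  E            1.925     0.9973     0.9711
  solve Keq expr → x = -0.1472; check Q = 0.1368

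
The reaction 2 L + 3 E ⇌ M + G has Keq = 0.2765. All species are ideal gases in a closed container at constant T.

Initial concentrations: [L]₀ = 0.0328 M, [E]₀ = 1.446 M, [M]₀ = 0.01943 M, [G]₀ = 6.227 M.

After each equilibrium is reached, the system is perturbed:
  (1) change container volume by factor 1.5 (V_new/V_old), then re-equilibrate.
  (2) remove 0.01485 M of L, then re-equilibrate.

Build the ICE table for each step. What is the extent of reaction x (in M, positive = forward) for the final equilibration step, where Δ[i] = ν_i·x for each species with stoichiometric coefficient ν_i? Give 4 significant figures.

Q₀ = 37.2 vs Keq = 0.2765 ⇒ Q>K, reverse
Step 1:
                    L           E           M           G
  Initial      0.0328       1.446     0.01943       6.227
  Change      0.03737     0.05606    -0.01869    -0.01869
  Equil       0.07017       1.502  7.4324e-04       6.208
  solve Keq expr → x = -0.01869; check Q = 0.2765
Then change container volume by factor 1.5 (V_new/V_old).
Step 2:
                    L           E           M           G
  Initial     0.04678       1.001  4.9549e-04       4.139
  Change   6.8771e-04    0.001032 -3.4385e-04 -3.4385e-04
  Equil       0.04747       1.002  1.5164e-04       4.139
  solve Keq expr → x = -3.4385e-04; check Q = 0.2765
Then remove 0.01485 M of L.
Step 3:
                    L           E           M           G
  Initial     0.03262       1.002  1.5164e-04       4.139
  Change   1.5857e-04  2.3786e-04 -7.9285e-05 -7.9285e-05
  Equil       0.03278       1.003  7.2356e-05       4.138
  solve Keq expr → x = -7.9285e-05; check Q = 0.2765

x = -7.9285e-05 M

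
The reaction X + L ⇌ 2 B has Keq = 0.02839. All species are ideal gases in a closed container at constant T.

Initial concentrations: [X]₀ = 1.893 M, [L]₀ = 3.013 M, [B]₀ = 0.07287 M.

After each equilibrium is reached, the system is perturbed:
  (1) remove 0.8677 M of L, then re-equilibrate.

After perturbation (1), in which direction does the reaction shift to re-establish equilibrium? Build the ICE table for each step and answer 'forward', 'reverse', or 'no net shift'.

Direction: reverse

Q₀ = 9.3100e-04 vs Keq = 0.02839 ⇒ Q<K, forward
Step 1:
                  X         L         B
  Initial     1.893     3.013   0.07287
  Change    -0.1516   -0.1516    0.3032
  Equil       1.741     2.861    0.3761
  solve Keq expr → x = 0.1516; check Q = 0.02839
Then remove 0.8677 M of L.
Step 2:
                  X         L         B
  Initial     1.741     1.994    0.3761
  Change    0.02866   0.02866  -0.05732
  Equil        1.77     2.022    0.3188
  solve Keq expr → x = -0.02866; check Q = 0.02839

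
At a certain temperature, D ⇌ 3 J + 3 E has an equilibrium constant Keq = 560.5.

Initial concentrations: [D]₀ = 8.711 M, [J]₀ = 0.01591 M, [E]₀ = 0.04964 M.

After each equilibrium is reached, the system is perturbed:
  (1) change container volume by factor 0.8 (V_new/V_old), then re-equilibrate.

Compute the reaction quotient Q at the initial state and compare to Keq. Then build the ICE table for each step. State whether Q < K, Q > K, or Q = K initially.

Q₀ = 5.6551e-11; Q < K (proceeds forward)

Q₀ = 5.6551e-11 vs Keq = 560.5 ⇒ Q<K, forward
Step 1:
                  D         J         E
  I           8.711   0.01591   0.04964
  C          -1.325     3.974     3.974
  E           7.386      3.99     4.024
  solve Keq expr → x = 1.325; check Q = 560.5
Then change container volume by factor 0.8 (V_new/V_old).
Step 2:
                  D         J         E
  I           9.233     4.988      5.03
  C          0.2765   -0.8294   -0.8294
  E           9.509     4.158     4.201
  solve Keq expr → x = -0.2765; check Q = 560.5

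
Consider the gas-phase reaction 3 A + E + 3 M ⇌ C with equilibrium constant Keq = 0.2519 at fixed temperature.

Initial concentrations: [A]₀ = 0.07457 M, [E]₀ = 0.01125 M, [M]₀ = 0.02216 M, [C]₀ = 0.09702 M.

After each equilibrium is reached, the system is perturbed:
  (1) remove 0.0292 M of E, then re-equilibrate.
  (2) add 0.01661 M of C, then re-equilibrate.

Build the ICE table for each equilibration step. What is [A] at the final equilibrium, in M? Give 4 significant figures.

[A]_eq = 0.4152 M

Q₀ = 1.9112e+09 vs Keq = 0.2519 ⇒ Q>K, reverse
Step 1:
                   A          E          M          C
  Initial    0.07457    0.01125    0.02216    0.09702
  Change      0.2909    0.09698     0.2909   -0.09698
  Equil       0.3655     0.1082     0.3131 4.0860e-05
  solve Keq expr → x = -0.09698; check Q = 0.2519
Then remove 0.0292 M of E.
Step 2:
                   A          E          M          C
  Initial     0.3655    0.07903     0.3131 4.0860e-05
  Change  3.3007e-05 1.1002e-05 3.3007e-05 -1.1002e-05
  Equil       0.3655    0.07904     0.3131 2.9858e-05
  solve Keq expr → x = -1.1002e-05; check Q = 0.2519
Then add 0.01661 M of C.
Step 3:
                   A          E          M          C
  Initial     0.3655    0.07904     0.3131    0.01664
  Change     0.04967    0.01656    0.04967   -0.01656
  Equil       0.4152     0.0956     0.3628 8.2319e-05
  solve Keq expr → x = -0.01656; check Q = 0.2519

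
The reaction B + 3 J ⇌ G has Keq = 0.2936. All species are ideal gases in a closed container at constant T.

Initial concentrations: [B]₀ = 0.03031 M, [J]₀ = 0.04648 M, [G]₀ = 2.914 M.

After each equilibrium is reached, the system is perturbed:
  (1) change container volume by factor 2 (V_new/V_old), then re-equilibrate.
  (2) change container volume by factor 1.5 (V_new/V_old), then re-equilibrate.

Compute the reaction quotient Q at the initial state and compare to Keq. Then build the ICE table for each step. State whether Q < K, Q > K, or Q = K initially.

Q₀ = 9.5743e+05 vs Keq = 0.2936 ⇒ Q>K, reverse
Step 1:
                   B          J          G
  init       0.03031    0.04648      2.914
  Δ           0.7072      2.122    -0.7072
  eq          0.7375      2.168      2.207
  solve Keq expr → x = -0.7072; check Q = 0.2936
Then change container volume by factor 2 (V_new/V_old).
Step 2:
                   B          J          G
  init        0.3688      1.084      1.103
  Δ           0.2153      0.646    -0.2153
  eq          0.5841       1.73     0.8881
  solve Keq expr → x = -0.2153; check Q = 0.2936
Then change container volume by factor 1.5 (V_new/V_old).
Step 3:
                   B          J          G
  init        0.3894      1.153      0.592
  Δ           0.1107     0.3321    -0.1107
  eq          0.5001      1.486     0.4813
  solve Keq expr → x = -0.1107; check Q = 0.2936

Q₀ = 9.5743e+05; Q > K (proceeds reverse)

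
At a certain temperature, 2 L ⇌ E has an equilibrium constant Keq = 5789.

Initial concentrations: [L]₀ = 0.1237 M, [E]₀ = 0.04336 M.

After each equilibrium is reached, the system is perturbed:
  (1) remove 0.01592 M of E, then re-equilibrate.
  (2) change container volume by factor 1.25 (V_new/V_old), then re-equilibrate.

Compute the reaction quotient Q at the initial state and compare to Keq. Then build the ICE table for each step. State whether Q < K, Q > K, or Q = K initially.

Q₀ = 2.834; Q < K (proceeds forward)

Q₀ = 2.834 vs Keq = 5789 ⇒ Q<K, forward
Step 1:
                    L           E
  init         0.1237     0.04336
  Δ           -0.1195     0.05974
  eq          0.00422      0.1031
  solve Keq expr → x = 0.05974; check Q = 5789
Then remove 0.01592 M of E.
Step 2:
                    L           E
  init        0.00422     0.08718
  Δ       -3.3574e-04  1.6787e-04
  eq         0.003884     0.08735
  solve Keq expr → x = 1.6787e-04; check Q = 5789
Then change container volume by factor 1.25 (V_new/V_old).
Step 3:
                    L           E
  init       0.003108     0.06988
  Δ        3.6229e-04 -1.8114e-04
  eq          0.00347      0.0697
  solve Keq expr → x = -1.8114e-04; check Q = 5789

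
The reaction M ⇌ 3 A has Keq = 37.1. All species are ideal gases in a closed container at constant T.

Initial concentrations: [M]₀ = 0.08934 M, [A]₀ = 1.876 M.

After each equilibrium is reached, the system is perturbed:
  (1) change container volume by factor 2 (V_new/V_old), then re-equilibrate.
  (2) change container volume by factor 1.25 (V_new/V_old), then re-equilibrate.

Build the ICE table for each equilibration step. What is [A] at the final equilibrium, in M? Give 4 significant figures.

Q₀ = 73.9 vs Keq = 37.1 ⇒ Q>K, reverse
Step 1:
                  M         A
  init      0.08934     1.876
  Δ         0.04957   -0.1487
  eq         0.1389     1.727
  solve Keq expr → x = -0.04957; check Q = 37.1
Then change container volume by factor 2 (V_new/V_old).
Step 2:
                  M         A
  init      0.06945    0.8636
  Δ        -0.04307    0.1292
  eq        0.02638    0.9929
  solve Keq expr → x = 0.04307; check Q = 37.1
Then change container volume by factor 1.25 (V_new/V_old).
Step 3:
                  M         A
  init      0.02111    0.7943
  Δ       -0.006568    0.0197
  eq        0.01454     0.814
  solve Keq expr → x = 0.006568; check Q = 37.1

[A]_eq = 0.814 M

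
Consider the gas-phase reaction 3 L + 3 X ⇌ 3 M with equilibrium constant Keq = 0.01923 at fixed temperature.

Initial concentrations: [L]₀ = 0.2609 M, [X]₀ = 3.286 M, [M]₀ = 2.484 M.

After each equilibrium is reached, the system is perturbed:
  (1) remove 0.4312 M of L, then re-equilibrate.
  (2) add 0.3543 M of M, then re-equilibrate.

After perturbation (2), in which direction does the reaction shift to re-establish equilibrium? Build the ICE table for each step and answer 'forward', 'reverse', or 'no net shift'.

Direction: reverse

Q₀ = 24.32 vs Keq = 0.01923 ⇒ Q>K, reverse
Step 1:
                  L         X         M
  init       0.2609     3.286     2.484
  Δ           1.015     1.015    -1.015
  eq          1.275     4.301     1.469
  solve Keq expr → x = -0.3382; check Q = 0.01923
Then remove 0.4312 M of L.
Step 2:
                  L         X         M
  init       0.8442     4.301     1.469
  Δ          0.2042    0.2042   -0.2042
  eq          1.048     4.505     1.265
  solve Keq expr → x = -0.06806; check Q = 0.01923
Then add 0.3543 M of M.
Step 3:
                  L         X         M
  init        1.048     4.505      1.62
  Δ          0.1403    0.1403   -0.1403
  eq          1.189     4.645     1.479
  solve Keq expr → x = -0.04677; check Q = 0.01923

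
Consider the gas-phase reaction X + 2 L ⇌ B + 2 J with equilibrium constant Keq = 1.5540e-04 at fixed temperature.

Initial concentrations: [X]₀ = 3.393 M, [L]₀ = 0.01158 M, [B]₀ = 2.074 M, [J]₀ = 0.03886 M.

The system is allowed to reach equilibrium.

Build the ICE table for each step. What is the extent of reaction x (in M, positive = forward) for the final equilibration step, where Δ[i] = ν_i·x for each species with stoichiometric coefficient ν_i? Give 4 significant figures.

x = -0.01903 M

Q₀ = 6.884 vs Keq = 1.5540e-04 ⇒ Q>K, reverse
Step 1:
                    X           L           B           J
  Initial       3.393     0.01158       2.074     0.03886
  Change      0.01903     0.03806    -0.01903    -0.03806
  Equil         3.412     0.04964       2.055  7.9741e-04
  solve Keq expr → x = -0.01903; check Q = 1.5540e-04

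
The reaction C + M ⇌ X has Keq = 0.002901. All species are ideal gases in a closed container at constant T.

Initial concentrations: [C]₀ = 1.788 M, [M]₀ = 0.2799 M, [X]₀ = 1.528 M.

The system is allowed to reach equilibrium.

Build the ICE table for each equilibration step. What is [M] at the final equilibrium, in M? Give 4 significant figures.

[M]_eq = 1.791 M

Q₀ = 3.053 vs Keq = 0.002901 ⇒ Q>K, reverse
Step 1:
                  C         M         X
  Initial     1.788    0.2799     1.528
  Change      1.511     1.511    -1.511
  Equil       3.299     1.791   0.01714
  solve Keq expr → x = -1.511; check Q = 0.002901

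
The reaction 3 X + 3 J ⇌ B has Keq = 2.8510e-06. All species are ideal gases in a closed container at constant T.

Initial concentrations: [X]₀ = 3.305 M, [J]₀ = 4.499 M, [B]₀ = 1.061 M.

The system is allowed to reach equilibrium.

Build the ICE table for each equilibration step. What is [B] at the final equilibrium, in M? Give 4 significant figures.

Q₀ = 3.2274e-04 vs Keq = 2.8510e-06 ⇒ Q>K, reverse
Step 1:
                  X         J         B
  init        3.305     4.499     1.061
  Δ            2.57      2.57   -0.8567
  eq          5.875     7.069    0.2043
  solve Keq expr → x = -0.8567; check Q = 2.8510e-06

[B]_eq = 0.2043 M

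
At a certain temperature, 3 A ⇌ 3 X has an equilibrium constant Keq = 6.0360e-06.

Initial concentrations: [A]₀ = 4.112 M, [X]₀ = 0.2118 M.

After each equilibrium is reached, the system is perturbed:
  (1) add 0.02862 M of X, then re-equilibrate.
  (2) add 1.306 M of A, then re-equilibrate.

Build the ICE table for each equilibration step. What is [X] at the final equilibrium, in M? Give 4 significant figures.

Q₀ = 1.3665e-04 vs Keq = 6.0360e-06 ⇒ Q>K, reverse
Step 1:
                    A           X
  init          4.112      0.2118
  Δ            0.1345     -0.1345
  eq            4.246     0.07732
  solve Keq expr → x = -0.04483; check Q = 6.0360e-06
Then add 0.02862 M of X.
Step 2:
                    A           X
  init          4.246      0.1059
  Δ           0.02811    -0.02811
  eq            4.275     0.07783
  solve Keq expr → x = -0.009369; check Q = 6.0360e-06
Then add 1.306 M of A.
Step 3:
                    A           X
  init          5.581     0.07783
  Δ          -0.02335     0.02335
  eq            5.557      0.1012
  solve Keq expr → x = 0.007785; check Q = 6.0360e-06

[X]_eq = 0.1012 M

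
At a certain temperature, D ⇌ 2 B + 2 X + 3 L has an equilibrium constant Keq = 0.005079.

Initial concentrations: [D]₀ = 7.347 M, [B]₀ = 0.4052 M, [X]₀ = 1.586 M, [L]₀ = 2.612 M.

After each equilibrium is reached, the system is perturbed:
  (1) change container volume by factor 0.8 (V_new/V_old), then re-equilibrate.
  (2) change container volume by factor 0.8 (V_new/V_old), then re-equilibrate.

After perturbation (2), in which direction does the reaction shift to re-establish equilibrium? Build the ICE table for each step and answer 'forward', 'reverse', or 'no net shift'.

Direction: reverse

Q₀ = 1.002 vs Keq = 0.005079 ⇒ Q>K, reverse
Step 1:
                  D         B         X         L
  Initial     7.347    0.4052     1.586     2.612
  Change     0.1762   -0.3525   -0.3525   -0.5287
  Equil       7.523    0.0527     1.234     2.083
  solve Keq expr → x = -0.1762; check Q = 0.005079
Then change container volume by factor 0.8 (V_new/V_old).
Step 2:
                  D         B         X         L
  Initial     9.404   0.06588     1.542     2.604
  Change    0.01526  -0.03051  -0.03051  -0.04577
  Equil       9.419   0.03537     1.511     2.558
  solve Keq expr → x = -0.01526; check Q = 0.005079
Then change container volume by factor 0.8 (V_new/V_old).
Step 3:
                  D         B         X         L
  Initial     11.77   0.04421     1.889     3.198
  Change    0.01048  -0.02097  -0.02097  -0.03145
  Equil       11.78   0.02324     1.868     3.166
  solve Keq expr → x = -0.01048; check Q = 0.005079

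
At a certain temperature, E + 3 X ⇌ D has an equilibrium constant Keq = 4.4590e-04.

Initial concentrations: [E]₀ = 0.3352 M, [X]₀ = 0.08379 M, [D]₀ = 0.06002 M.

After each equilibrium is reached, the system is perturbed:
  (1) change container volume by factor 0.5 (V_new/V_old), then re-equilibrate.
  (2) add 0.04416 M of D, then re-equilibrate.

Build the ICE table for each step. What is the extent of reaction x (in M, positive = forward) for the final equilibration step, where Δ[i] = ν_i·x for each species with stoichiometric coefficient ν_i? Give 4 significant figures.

Q₀ = 304.4 vs Keq = 4.4590e-04 ⇒ Q>K, reverse
Step 1:
                    E           X           D
  init         0.3352     0.08379     0.06002
  Δ           0.06002      0.1801    -0.06002
  eq           0.3952      0.2638  3.2367e-06
  solve Keq expr → x = -0.06002; check Q = 4.4590e-04
Then change container volume by factor 0.5 (V_new/V_old).
Step 2:
                    E           X           D
  init         0.7904      0.5277  6.4733e-06
  Δ       -4.5270e-05 -1.3581e-04  4.5270e-05
  eq           0.7904      0.5275  5.1744e-05
  solve Keq expr → x = 4.5270e-05; check Q = 4.4590e-04
Then add 0.04416 M of D.
Step 3:
                    E           X           D
  init         0.7904      0.5275     0.04421
  Δ            0.0441      0.1323     -0.0441
  eq           0.8345      0.6599  1.0691e-04
  solve Keq expr → x = -0.0441; check Q = 4.4590e-04

x = -0.0441 M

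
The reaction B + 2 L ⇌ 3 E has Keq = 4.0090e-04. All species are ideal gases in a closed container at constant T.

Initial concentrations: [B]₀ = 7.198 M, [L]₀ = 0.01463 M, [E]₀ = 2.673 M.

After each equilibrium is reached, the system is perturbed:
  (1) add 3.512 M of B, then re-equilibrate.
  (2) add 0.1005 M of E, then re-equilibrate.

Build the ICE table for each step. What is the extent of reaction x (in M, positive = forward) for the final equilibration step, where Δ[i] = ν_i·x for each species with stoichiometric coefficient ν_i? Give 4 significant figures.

Q₀ = 1.2396e+04 vs Keq = 4.0090e-04 ⇒ Q>K, reverse
Step 1:
                    B           L           E
  I             7.198     0.01463       2.673
  C            0.8221       1.644      -2.466
  E              8.02       1.659      0.2068
  solve Keq expr → x = -0.8221; check Q = 4.0090e-04
Then add 3.512 M of B.
Step 2:
                    B           L           E
  I             11.53       1.659      0.2068
  C         -0.008332    -0.01666     0.02499
  E             11.52       1.642      0.2318
  solve Keq expr → x = 0.008332; check Q = 4.0090e-04
Then add 0.1005 M of E.
Step 3:
                    B           L           E
  I             11.52       1.642      0.3323
  C           0.03147     0.06293     -0.0944
  E             11.56       1.705      0.2379
  solve Keq expr → x = -0.03147; check Q = 4.0090e-04

x = -0.03147 M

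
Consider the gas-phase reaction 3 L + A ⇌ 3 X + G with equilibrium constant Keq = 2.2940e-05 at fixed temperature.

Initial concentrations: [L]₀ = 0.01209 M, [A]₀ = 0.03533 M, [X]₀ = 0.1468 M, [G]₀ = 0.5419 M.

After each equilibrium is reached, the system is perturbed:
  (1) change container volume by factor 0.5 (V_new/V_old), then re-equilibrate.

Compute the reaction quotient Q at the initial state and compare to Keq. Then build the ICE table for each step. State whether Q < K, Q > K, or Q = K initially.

Q₀ = 2.7458e+04; Q > K (proceeds reverse)

Q₀ = 2.7458e+04 vs Keq = 2.2940e-05 ⇒ Q>K, reverse
Step 1:
                  L         A         X         G
  I         0.01209   0.03533    0.1468    0.5419
  C          0.1443   0.04811   -0.1443  -0.04811
  E          0.1564   0.08344  0.002457    0.4938
  solve Keq expr → x = -0.04811; check Q = 2.2940e-05
Then change container volume by factor 0.5 (V_new/V_old).
Step 2:
                  L         A         X         G
  I          0.3129    0.1669  0.004915    0.9876
  C               0         0         0         0
  E          0.3129    0.1669  0.004915    0.9876
  solve Keq expr → x = 0; check Q = 2.2940e-05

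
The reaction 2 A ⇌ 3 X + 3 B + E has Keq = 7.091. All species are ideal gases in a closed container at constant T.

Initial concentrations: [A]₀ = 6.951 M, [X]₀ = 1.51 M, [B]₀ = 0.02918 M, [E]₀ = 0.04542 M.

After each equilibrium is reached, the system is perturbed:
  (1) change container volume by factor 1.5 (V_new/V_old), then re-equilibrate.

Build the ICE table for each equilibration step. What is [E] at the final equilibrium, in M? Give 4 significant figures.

[E]_eq = 0.6299 M

Q₀ = 8.0415e-08 vs Keq = 7.091 ⇒ Q<K, forward
Step 1:
                  A         X         B         E
  I           6.951      1.51   0.02918   0.04542
  C          -1.303     1.954     1.954    0.6515
  E           5.648     3.464     1.984    0.6969
  solve Keq expr → x = 0.6515; check Q = 7.091
Then change container volume by factor 1.5 (V_new/V_old).
Step 2:
                  A         X         B         E
  I           3.765      2.31     1.322    0.4646
  C         -0.3307     0.496     0.496    0.1653
  E           3.435     2.806     1.818    0.6299
  solve Keq expr → x = 0.1653; check Q = 7.091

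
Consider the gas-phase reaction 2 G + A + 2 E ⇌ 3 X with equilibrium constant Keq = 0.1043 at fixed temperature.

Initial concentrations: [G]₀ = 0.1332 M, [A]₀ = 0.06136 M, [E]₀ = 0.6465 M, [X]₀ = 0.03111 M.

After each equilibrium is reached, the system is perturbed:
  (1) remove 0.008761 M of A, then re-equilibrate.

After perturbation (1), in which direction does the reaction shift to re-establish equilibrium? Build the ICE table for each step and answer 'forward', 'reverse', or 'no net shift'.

Q₀ = 0.06617 vs Keq = 0.1043 ⇒ Q<K, forward
Step 1:
                    G           A           E           X
  init         0.1332     0.06136      0.6465     0.03111
  Δ         -0.002806   -0.001403   -0.002806    0.004208
  eq           0.1304     0.05996      0.6437     0.03532
  solve Keq expr → x = 0.001403; check Q = 0.1043
Then remove 0.008761 M of A.
Step 2:
                    G           A           E           X
  init         0.1304      0.0512      0.6437     0.03532
  Δ        9.9792e-04  4.9896e-04  9.9792e-04   -0.001497
  eq           0.1314      0.0517      0.6447     0.03382
  solve Keq expr → x = -4.9896e-04; check Q = 0.1043

Direction: reverse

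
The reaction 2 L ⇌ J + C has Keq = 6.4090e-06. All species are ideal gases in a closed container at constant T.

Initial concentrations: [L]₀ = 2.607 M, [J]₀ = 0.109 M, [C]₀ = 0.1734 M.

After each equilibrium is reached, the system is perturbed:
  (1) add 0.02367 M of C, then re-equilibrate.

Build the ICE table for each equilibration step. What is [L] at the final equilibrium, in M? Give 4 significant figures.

[L]_eq = 2.824 M

Q₀ = 0.002781 vs Keq = 6.4090e-06 ⇒ Q>K, reverse
Step 1:
                  L         J         C
  init        2.607     0.109    0.1734
  Δ          0.2164   -0.1082   -0.1082
  eq          2.823 7.8380e-04   0.06518
  solve Keq expr → x = -0.1082; check Q = 6.4090e-06
Then add 0.02367 M of C.
Step 2:
                  L         J         C
  init        2.823 7.8380e-04   0.08885
  Δ       4.1457e-04 -2.0728e-04 -2.0728e-04
  eq          2.824 5.7652e-04   0.08865
  solve Keq expr → x = -2.0728e-04; check Q = 6.4090e-06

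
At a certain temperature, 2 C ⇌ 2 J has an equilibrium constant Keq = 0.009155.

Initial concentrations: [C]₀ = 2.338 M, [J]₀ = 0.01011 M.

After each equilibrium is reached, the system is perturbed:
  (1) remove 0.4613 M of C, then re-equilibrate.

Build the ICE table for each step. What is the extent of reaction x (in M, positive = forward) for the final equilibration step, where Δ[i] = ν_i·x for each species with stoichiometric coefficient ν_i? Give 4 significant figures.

Q₀ = 1.8699e-05 vs Keq = 0.009155 ⇒ Q<K, forward
Step 1:
                   C          J
  I            2.338    0.01011
  C          -0.1949     0.1949
  E            2.143     0.2051
  solve Keq expr → x = 0.09747; check Q = 0.009155
Then remove 0.4613 M of C.
Step 2:
                   C          J
  I            1.682     0.2051
  C          0.04028   -0.04028
  E            1.722     0.1648
  solve Keq expr → x = -0.02014; check Q = 0.009155

x = -0.02014 M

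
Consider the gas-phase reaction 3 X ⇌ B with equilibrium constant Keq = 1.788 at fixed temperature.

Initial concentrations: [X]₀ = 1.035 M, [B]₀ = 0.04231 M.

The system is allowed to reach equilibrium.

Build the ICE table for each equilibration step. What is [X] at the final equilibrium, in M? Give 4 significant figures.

[X]_eq = 0.4983 M

Q₀ = 0.03816 vs Keq = 1.788 ⇒ Q<K, forward
Step 1:
                    X           B
  I             1.035     0.04231
  C           -0.5367      0.1789
  E            0.4983      0.2212
  solve Keq expr → x = 0.1789; check Q = 1.788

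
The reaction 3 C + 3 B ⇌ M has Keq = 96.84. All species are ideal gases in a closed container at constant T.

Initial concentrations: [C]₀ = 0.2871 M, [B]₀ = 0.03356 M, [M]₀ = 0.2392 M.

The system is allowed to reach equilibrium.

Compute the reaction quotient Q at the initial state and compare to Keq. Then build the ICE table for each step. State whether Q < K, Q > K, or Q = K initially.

Q₀ = 2.6742e+05 vs Keq = 96.84 ⇒ Q>K, reverse
Step 1:
                   C          B          M
  I           0.2871    0.03356     0.2392
  C           0.2092     0.2092   -0.06974
  E           0.4963     0.2428     0.1695
  solve Keq expr → x = -0.06974; check Q = 96.84

Q₀ = 2.6742e+05; Q > K (proceeds reverse)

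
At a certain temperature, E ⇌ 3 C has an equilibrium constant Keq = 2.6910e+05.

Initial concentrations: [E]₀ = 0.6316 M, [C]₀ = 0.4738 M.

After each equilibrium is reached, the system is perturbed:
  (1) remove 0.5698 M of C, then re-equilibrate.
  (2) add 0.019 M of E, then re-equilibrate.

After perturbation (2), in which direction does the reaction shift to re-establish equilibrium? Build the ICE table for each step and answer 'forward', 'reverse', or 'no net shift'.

Q₀ = 0.1684 vs Keq = 2.6910e+05 ⇒ Q<K, forward
Step 1:
                   E          C
  Initial     0.6316     0.4738
  Change     -0.6316      1.895
  Equil   4.9372e-05      2.368
  solve Keq expr → x = 0.6316; check Q = 2.6910e+05
Then remove 0.5698 M of C.
Step 2:
                   E          C
  Initial 4.9372e-05      1.799
  Change  -2.7745e-05 8.3236e-05
  Equil   2.1627e-05      1.799
  solve Keq expr → x = 2.7745e-05; check Q = 2.6910e+05
Then add 0.019 M of E.
Step 3:
                   E          C
  Initial    0.01902      1.799
  Change      -0.019    0.05699
  Equil   2.3748e-05      1.856
  solve Keq expr → x = 0.019; check Q = 2.6910e+05

Direction: forward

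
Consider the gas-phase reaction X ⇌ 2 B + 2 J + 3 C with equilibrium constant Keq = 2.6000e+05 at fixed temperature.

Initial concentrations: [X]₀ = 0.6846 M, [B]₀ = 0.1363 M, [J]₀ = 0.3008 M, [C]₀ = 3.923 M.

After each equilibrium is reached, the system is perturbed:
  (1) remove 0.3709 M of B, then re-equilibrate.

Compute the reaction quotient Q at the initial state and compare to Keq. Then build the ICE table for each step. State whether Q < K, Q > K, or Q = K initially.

Q₀ = 0.1482 vs Keq = 2.6000e+05 ⇒ Q<K, forward
Step 1:
                   X          B          J          C
  I           0.6846     0.1363     0.3008      3.923
  C          -0.6796      1.359      1.359      2.039
  E         0.005022      1.495       1.66      5.962
  solve Keq expr → x = 0.6796; check Q = 2.6000e+05
Then remove 0.3709 M of B.
Step 2:
                   X          B          J          C
  I         0.005022      1.125       1.66      5.962
  C        -0.002137   0.004273   0.004273    0.00641
  E         0.002886      1.129      1.664      5.968
  solve Keq expr → x = 0.002137; check Q = 2.6000e+05

Q₀ = 0.1482; Q < K (proceeds forward)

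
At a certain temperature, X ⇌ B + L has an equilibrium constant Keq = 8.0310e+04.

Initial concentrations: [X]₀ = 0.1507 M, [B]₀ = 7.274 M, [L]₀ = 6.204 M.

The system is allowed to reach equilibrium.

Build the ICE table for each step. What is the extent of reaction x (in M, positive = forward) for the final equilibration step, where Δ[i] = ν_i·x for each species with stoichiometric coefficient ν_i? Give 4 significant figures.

Q₀ = 299.5 vs Keq = 8.0310e+04 ⇒ Q<K, forward
Step 1:
                   X          B          L
  I           0.1507      7.274      6.204
  C          -0.1501     0.1501     0.1501
  E       5.8739e-04      7.424      6.354
  solve Keq expr → x = 0.1501; check Q = 8.0310e+04

x = 0.1501 M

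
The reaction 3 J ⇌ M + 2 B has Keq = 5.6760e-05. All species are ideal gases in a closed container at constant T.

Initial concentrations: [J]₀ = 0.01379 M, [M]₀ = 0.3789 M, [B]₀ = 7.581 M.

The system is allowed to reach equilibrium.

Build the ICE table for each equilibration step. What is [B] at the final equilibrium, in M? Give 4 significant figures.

[B]_eq = 6.823 M

Q₀ = 8.3040e+06 vs Keq = 5.6760e-05 ⇒ Q>K, reverse
Step 1:
                    J           M           B
  init        0.01379      0.3789       7.581
  Δ             1.137     -0.3789     -0.7578
  eq             1.15  1.8566e-06       6.823
  solve Keq expr → x = -0.3789; check Q = 5.6760e-05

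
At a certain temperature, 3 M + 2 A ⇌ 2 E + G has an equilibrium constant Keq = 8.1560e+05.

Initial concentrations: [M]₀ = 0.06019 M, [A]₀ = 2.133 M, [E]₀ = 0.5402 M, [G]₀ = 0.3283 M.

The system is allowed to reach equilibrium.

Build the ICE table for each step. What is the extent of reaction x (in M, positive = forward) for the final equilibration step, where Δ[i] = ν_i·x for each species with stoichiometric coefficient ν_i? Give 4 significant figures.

Q₀ = 96.57 vs Keq = 8.1560e+05 ⇒ Q<K, forward
Step 1:
                   M          A          E          G
  Initial    0.06019      2.133     0.5402     0.3283
  Change      -0.057     -0.038      0.038      0.019
  Equil     0.003189      2.095     0.5782     0.3473
  solve Keq expr → x = 0.019; check Q = 8.1560e+05

x = 0.019 M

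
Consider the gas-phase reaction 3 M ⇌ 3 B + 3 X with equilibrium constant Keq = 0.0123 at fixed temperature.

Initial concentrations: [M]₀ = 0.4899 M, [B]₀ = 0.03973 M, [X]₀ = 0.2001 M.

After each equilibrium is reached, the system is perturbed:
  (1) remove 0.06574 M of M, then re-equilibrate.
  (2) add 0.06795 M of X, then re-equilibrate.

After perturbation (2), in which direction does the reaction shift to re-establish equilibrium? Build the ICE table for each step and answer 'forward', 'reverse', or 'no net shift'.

Direction: reverse

Q₀ = 4.2734e-06 vs Keq = 0.0123 ⇒ Q<K, forward
Step 1:
                   M          B          X
  Initial     0.4899    0.03973     0.2001
  Change     -0.1653     0.1653     0.1653
  Equil       0.3246      0.205     0.3654
  solve Keq expr → x = 0.0551; check Q = 0.0123
Then remove 0.06574 M of M.
Step 2:
                   M          B          X
  Initial     0.2588      0.205     0.3654
  Change     0.01941   -0.01941   -0.01941
  Equil       0.2783     0.1856      0.346
  solve Keq expr → x = -0.006469; check Q = 0.0123
Then add 0.06795 M of X.
Step 3:
                   M          B          X
  Initial     0.2783     0.1856      0.414
  Change     0.01548   -0.01548   -0.01548
  Equil       0.2937     0.1702     0.3985
  solve Keq expr → x = -0.005159; check Q = 0.0123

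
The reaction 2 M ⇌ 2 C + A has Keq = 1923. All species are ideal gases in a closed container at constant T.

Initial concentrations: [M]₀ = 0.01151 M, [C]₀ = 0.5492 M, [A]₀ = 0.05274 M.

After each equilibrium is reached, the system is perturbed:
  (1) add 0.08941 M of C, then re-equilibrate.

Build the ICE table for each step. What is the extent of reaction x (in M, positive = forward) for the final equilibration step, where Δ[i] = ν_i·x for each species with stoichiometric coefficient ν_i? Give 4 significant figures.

Q₀ = 120.1 vs Keq = 1923 ⇒ Q<K, forward
Step 1:
                  M         C         A
  init      0.01151    0.5492   0.05274
  Δ       -0.008474  0.008474  0.004237
  eq       0.003036    0.5577   0.05698
  solve Keq expr → x = 0.004237; check Q = 1923
Then add 0.08941 M of C.
Step 2:
                  M         C         A
  init     0.003036    0.6471   0.05698
  Δ       4.7672e-04 -4.7672e-04 -2.3836e-04
  eq       0.003512    0.6466   0.05674
  solve Keq expr → x = -2.3836e-04; check Q = 1923

x = -2.3836e-04 M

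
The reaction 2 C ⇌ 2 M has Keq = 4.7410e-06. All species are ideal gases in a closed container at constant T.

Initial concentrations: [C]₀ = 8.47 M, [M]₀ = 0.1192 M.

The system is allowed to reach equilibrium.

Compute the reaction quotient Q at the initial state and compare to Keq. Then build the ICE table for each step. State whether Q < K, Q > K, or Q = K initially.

Q₀ = 1.9805e-04; Q > K (proceeds reverse)

Q₀ = 1.9805e-04 vs Keq = 4.7410e-06 ⇒ Q>K, reverse
Step 1:
                   C          M
  I             8.47     0.1192
  C           0.1005    -0.1005
  E            8.571    0.01866
  solve Keq expr → x = -0.05027; check Q = 4.7410e-06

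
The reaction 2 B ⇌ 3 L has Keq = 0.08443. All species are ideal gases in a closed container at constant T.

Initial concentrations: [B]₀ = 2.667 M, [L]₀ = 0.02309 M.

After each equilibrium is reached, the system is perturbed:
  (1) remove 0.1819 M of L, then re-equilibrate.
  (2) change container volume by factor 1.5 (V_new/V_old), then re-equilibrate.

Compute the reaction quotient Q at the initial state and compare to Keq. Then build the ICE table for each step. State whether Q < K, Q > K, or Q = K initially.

Q₀ = 1.7307e-06; Q < K (proceeds forward)

Q₀ = 1.7307e-06 vs Keq = 0.08443 ⇒ Q<K, forward
Step 1:
                  B         L
  init        2.667   0.02309
  Δ         -0.4777    0.7166
  eq          2.189    0.7397
  solve Keq expr → x = 0.2389; check Q = 0.08443
Then remove 0.1819 M of L.
Step 2:
                  B         L
  init        2.189    0.5578
  Δ         -0.1053     0.158
  eq          2.084    0.7157
  solve Keq expr → x = 0.05266; check Q = 0.08443
Then change container volume by factor 1.5 (V_new/V_old).
Step 3:
                  B         L
  init        1.389    0.4772
  Δ        -0.03916   0.05874
  eq           1.35    0.5359
  solve Keq expr → x = 0.01958; check Q = 0.08443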